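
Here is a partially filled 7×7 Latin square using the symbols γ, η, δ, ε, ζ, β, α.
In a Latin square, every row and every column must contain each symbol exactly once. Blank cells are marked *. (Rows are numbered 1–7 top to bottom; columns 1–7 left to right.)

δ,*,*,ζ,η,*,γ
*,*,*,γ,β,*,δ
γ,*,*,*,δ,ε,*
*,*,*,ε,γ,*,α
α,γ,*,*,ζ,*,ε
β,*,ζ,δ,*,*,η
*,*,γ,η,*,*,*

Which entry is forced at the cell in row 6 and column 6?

γ

Row 5, column 4: row 5 has {γ, ε, ζ, α} and column 4 has {γ, η, δ, ε, ζ}, leaving only β.
Row 3, column 4: row 3 has {γ, δ, ε} and column 4 has {γ, η, δ, ε, ζ, β}, leaving only α.
Row 6, column 6 is narrowed to {γ, α}.
If it were α, then row 6, column 5 would be left with no valid symbol.
So row 6, column 6 must be γ.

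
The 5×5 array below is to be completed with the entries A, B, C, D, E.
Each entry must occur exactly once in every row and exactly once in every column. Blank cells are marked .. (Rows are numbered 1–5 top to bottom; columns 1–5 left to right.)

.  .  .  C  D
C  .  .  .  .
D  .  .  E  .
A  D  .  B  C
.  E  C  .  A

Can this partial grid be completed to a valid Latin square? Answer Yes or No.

Yes

No row or column among the givens repeats a symbol, and propagating forced cells runs into no contradiction.
One valid completion exists (for instance, E A B C D / C B D A E / D C A E B / A D E B C / B E C D A).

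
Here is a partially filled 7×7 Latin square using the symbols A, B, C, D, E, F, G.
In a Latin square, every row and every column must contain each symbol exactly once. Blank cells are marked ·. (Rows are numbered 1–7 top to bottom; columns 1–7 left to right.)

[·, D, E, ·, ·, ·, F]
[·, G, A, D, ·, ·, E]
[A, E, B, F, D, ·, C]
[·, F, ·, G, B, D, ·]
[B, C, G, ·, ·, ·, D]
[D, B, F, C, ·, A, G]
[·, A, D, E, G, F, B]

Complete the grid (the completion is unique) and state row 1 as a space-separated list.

Row 3, column 6: row 3 has {A, B, C, D, E, F} and column 6 has {A, D, F}, leaving only G.
Row 4, column 3: row 4 has {B, D, F, G} and column 3 has {A, B, D, E, F, G}, leaving only C.
Row 4, column 1: row 4 has {B, C, D, F, G} and column 1 has {A, B, D}, leaving only E.
Row 4, column 7: row 4 has {B, C, D, E, F, G} and column 7 has {B, C, D, E, F, G}, leaving only A.
Row 5, column 4: row 5 has {B, C, D, G} and column 4 has {C, D, E, F, G}, leaving only A.
Row 1, column 4: row 1 has {D, E, F} and column 4 has {A, C, D, E, F, G}, leaving only B.
Row 1, column 6: row 1 has {B, D, E, F} and column 6 has {A, D, F, G}, leaving only C.
Row 1, column 1: row 1 has {B, C, D, E, F} and column 1 has {A, B, D, E}, leaving only G.
Row 1, column 5: row 1 has {B, C, D, E, F, G} and column 5 has {B, D, G}, leaving only A.
So row 1 reads: G D E B A C F.

G D E B A C F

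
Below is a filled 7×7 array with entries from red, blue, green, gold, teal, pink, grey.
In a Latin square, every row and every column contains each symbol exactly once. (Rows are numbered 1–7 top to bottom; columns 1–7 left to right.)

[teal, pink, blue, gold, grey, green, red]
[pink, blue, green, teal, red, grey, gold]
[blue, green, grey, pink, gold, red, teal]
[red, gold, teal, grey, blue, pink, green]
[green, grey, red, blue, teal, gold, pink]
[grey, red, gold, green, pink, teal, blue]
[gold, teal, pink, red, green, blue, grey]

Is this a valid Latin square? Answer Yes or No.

Each row is a permutation of the 7 symbols, and so is each column.

Yes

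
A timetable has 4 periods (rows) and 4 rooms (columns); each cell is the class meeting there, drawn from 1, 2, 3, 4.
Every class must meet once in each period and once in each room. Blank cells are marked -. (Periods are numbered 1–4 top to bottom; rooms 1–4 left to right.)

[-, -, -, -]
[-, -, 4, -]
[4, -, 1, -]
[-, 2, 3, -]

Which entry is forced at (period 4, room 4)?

4

Period 1, room 3: period 1 has {} and room 3 has {1, 3, 4}, leaving only 2.
Period 3, room 2: period 3 has {1, 4} and room 2 has {2}, leaving only 3.
Period 2, room 2: period 2 has {4} and room 2 has {2, 3}, leaving only 1.
Period 1, room 2: period 1 has {2} and room 2 has {1, 2, 3}, leaving only 4.
Period 3, room 4: period 3 has {1, 3, 4} and room 4 has {}, leaving only 2.
Period 2, room 4: period 2 has {1, 4} and room 4 has {2}, leaving only 3.
Period 1, room 4: period 1 has {2, 4} and room 4 has {2, 3}, leaving only 1.
Period 4 already has {2, 3} and room 4 already has {1, 2, 3}, so period 4, room 4 must be 4.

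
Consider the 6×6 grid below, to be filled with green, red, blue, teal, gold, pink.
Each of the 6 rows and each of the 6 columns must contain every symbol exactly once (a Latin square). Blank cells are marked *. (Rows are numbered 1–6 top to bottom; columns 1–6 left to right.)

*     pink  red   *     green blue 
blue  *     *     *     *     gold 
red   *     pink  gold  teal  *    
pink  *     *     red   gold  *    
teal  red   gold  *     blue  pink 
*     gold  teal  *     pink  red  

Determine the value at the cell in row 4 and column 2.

green

Row 1, column 1: row 1 has {green, red, blue, pink} and column 1 has {red, blue, teal, pink}, leaving only gold.
Row 1, column 4: row 1 has {green, red, blue, gold, pink} and column 4 has {red, gold}, leaving only teal.
Row 2, column 3: row 2 has {blue, gold} and column 3 has {red, teal, gold, pink}, leaving only green.
Row 2, column 2: row 2 has {green, blue, gold} and column 2 has {red, gold, pink}, leaving only teal.
Row 2, column 4: row 2 has {green, blue, teal, gold} and column 4 has {red, teal, gold}, leaving only pink.
Row 2, column 5: row 2 has {green, blue, teal, gold, pink} and column 5 has {green, blue, teal, gold, pink}, leaving only red.
Row 3, column 6: row 3 has {red, teal, gold, pink} and column 6 has {red, blue, gold, pink}, leaving only green.
Row 3, column 2: row 3 has {green, red, teal, gold, pink} and column 2 has {red, teal, gold, pink}, leaving only blue.
Row 4 already has {red, gold, pink} and column 2 already has {red, blue, teal, gold, pink}, so row 4, column 2 must be green.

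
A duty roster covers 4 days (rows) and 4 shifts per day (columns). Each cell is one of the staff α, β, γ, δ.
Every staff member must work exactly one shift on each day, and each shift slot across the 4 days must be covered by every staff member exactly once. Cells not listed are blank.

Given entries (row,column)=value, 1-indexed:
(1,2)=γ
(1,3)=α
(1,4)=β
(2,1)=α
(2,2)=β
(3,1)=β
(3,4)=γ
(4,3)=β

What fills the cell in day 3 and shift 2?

Day 1, shift 1: day 1 has {α, β, γ} and shift 1 has {α, β}, leaving only δ.
Day 2, shift 4: day 2 has {α, β} and shift 4 has {β, γ}, leaving only δ.
Day 2, shift 3: day 2 has {α, β, δ} and shift 3 has {α, β}, leaving only γ.
Day 3, shift 3: day 3 has {β, γ} and shift 3 has {α, β, γ}, leaving only δ.
Day 3 already has {β, γ, δ} and shift 2 already has {β, γ}, so day 3, shift 2 must be α.

α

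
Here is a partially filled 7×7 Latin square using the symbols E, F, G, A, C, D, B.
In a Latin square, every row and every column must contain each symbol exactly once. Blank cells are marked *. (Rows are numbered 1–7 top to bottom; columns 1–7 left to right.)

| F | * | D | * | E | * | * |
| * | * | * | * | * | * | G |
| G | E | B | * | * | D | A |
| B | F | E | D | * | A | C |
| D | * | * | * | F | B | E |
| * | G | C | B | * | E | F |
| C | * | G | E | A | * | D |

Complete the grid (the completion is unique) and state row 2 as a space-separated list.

E D F A B C G

Row 1, column 7: row 1 has {E, F, D} and column 7 has {E, F, G, A, C, D}, leaving only B.
Row 3, column 5: row 3 has {E, G, A, D, B} and column 5 has {E, F, A}, leaving only C.
Row 3, column 4: row 3 has {E, G, A, C, D, B} and column 4 has {E, D, B}, leaving only F.
Row 4, column 5: row 4 has {E, F, A, C, D, B} and column 5 has {E, F, A, C}, leaving only G.
Row 5, column 3: row 5 has {E, F, D, B} and column 3 has {E, G, C, D, B}, leaving only A.
Row 2, column 3: row 2 has {G} and column 3 has {E, G, A, C, D, B}, leaving only F.
Row 2, column 6: row 2 has {F, G} and column 6 has {E, A, D, B}, leaving only C.
Row 2, column 4: row 2 has {F, G, C} and column 4 has {E, F, D, B}, leaving only A.
Row 2, column 1: row 2 has {F, G, A, C} and column 1 has {F, G, C, D, B}, leaving only E.
Row 1, column 6: row 1 has {E, F, D, B} and column 6 has {E, A, C, D, B}, leaving only G.
Row 1, column 4: row 1 has {E, F, G, D, B} and column 4 has {E, F, A, D, B}, leaving only C.
Row 1, column 2: row 1 has {E, F, G, C, D, B} and column 2 has {E, F, G}, leaving only A.
Row 5, column 2: row 5 has {E, F, A, D, B} and column 2 has {E, F, G, A}, leaving only C.
Row 5, column 4: row 5 has {E, F, A, C, D, B} and column 4 has {E, F, A, C, D, B}, leaving only G.
Row 6, column 1: row 6 has {E, F, G, C, B} and column 1 has {E, F, G, C, D, B}, leaving only A.
Row 6, column 5: row 6 has {E, F, G, A, C, B} and column 5 has {E, F, G, A, C}, leaving only D.
Row 2, column 5: row 2 has {E, F, G, A, C} and column 5 has {E, F, G, A, C, D}, leaving only B.
Row 2, column 2: row 2 has {E, F, G, A, C, B} and column 2 has {E, F, G, A, C}, leaving only D.
So row 2 reads: E D F A B C G.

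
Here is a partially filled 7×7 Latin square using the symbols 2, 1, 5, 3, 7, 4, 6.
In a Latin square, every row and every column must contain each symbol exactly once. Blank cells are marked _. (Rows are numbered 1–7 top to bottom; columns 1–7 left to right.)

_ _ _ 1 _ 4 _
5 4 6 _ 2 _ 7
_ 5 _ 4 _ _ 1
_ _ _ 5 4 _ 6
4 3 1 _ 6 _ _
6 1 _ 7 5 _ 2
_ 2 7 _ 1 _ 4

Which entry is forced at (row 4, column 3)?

3

Row 2, column 4: row 2 has {2, 5, 7, 4, 6} and column 4 has {1, 5, 7, 4}, leaving only 3.
Row 2, column 6: row 2 has {2, 5, 3, 7, 4, 6} and column 6 has {4}, leaving only 1.
Row 4, column 2: row 4 has {5, 4, 6} and column 2 has {2, 1, 5, 3, 4}, leaving only 7.
Row 1, column 2: row 1 has {1, 4} and column 2 has {2, 1, 5, 3, 7, 4}, leaving only 6.
Row 5, column 4: row 5 has {1, 3, 4, 6} and column 4 has {1, 5, 3, 7, 4}, leaving only 2.
Row 5, column 7: row 5 has {2, 1, 3, 4, 6} and column 7 has {2, 1, 7, 4, 6}, leaving only 5.
Row 1, column 7: row 1 has {1, 4, 6} and column 7 has {2, 1, 5, 7, 4, 6}, leaving only 3.
Row 1, column 5: row 1 has {1, 3, 4, 6} and column 5 has {2, 1, 5, 4, 6}, leaving only 7.
Row 1, column 1: row 1 has {1, 3, 7, 4, 6} and column 1 has {5, 4, 6}, leaving only 2.
Row 1, column 3: row 1 has {2, 1, 3, 7, 4, 6} and column 3 has {1, 7, 6}, leaving only 5.
Row 3, column 5: row 3 has {1, 5, 4} and column 5 has {2, 1, 5, 7, 4, 6}, leaving only 3.
Row 3, column 1: row 3 has {1, 5, 3, 4} and column 1 has {2, 5, 4, 6}, leaving only 7.
Row 3, column 3: row 3 has {1, 5, 3, 7, 4} and column 3 has {1, 5, 7, 6}, leaving only 2.
Row 4 already has {5, 7, 4, 6} and column 3 already has {2, 1, 5, 7, 6}, so row 4, column 3 must be 3.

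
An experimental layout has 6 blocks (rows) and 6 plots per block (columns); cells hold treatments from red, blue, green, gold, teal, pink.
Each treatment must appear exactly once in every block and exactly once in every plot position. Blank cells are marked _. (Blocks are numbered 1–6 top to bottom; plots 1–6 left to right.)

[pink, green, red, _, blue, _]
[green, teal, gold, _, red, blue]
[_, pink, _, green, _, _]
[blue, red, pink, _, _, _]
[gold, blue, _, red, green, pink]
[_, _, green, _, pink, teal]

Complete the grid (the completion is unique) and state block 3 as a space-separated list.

Block 1, plot 6: block 1 has {red, blue, green, pink} and plot 6 has {blue, teal, pink}, leaving only gold.
Block 3, plot 6: block 3 has {green, pink} and plot 6 has {blue, gold, teal, pink}, leaving only red.
Block 3, plot 1: block 3 has {red, green, pink} and plot 1 has {blue, green, gold, pink}, leaving only teal.
Block 3, plot 3: block 3 has {red, green, teal, pink} and plot 3 has {red, green, gold, pink}, leaving only blue.
Block 3, plot 5: block 3 has {red, blue, green, teal, pink} and plot 5 has {red, blue, green, pink}, leaving only gold.
So block 3 reads: teal pink blue green gold red.

teal pink blue green gold red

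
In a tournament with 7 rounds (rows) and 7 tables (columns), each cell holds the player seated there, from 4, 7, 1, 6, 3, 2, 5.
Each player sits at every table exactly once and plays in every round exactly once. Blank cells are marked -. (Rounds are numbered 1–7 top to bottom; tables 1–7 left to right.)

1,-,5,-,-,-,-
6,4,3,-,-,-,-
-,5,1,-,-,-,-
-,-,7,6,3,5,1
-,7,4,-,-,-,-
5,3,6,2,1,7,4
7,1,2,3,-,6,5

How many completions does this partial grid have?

8

Round 1, table 2: eliminating its round and table leaves {6, 2}.
Round 1, table 4: eliminating its round and table leaves {4, 7}.
Round 1, table 5: eliminating its round and table leaves {4, 7, 6, 2}.
Round 1, table 6: eliminating its round and table leaves {4, 3, 2}.
Round 1, table 7: eliminating its round and table leaves {7, 6, 3, 2}.
Round 2, table 4: eliminating its round and table leaves {7, 1, 5}.
Round 2, table 5: eliminating its round and table leaves {7, 2, 5}.
Round 2, table 6: eliminating its round and table leaves {1, 2}.
Round 2, table 7: eliminating its round and table leaves {7, 2}.
Round 3, table 1: eliminating its round and table leaves {4, 3, 2}.
Round 3, table 4: eliminating its round and table leaves {4, 7}.
Round 3, table 5: eliminating its round and table leaves {4, 7, 6, 2}.
Round 3, table 6: eliminating its round and table leaves {4, 3, 2}.
Round 3, table 7: eliminating its round and table leaves {7, 6, 3, 2}.
Round 4, table 1: eliminating its round and table leaves {4, 2}.
Round 4, table 2: eliminating its round and table leaves {2}.
Round 5, table 1: eliminating its round and table leaves {3, 2}.
Round 5, table 4: eliminating its round and table leaves {1, 5}.
Round 5, table 5: eliminating its round and table leaves {6, 2, 5}.
Round 5, table 6: eliminating its round and table leaves {1, 3, 2}.
Round 5, table 7: eliminating its round and table leaves {6, 3, 2}.
Round 7, table 5: eliminating its round and table leaves {4}.
Enumerating the assignments across these blanks that avoid any round or table repeat gives 8 completions.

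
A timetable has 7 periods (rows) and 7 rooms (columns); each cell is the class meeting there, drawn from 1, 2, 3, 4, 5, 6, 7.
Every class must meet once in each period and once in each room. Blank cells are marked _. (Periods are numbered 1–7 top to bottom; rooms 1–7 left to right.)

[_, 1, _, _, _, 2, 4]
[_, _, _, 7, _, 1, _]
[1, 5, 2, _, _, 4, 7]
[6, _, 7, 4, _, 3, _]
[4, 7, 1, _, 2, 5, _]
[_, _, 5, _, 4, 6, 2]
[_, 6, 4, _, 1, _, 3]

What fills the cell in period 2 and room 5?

6

Period 4, room 2: period 4 has {3, 4, 6, 7} and room 2 has {1, 5, 6, 7}, leaving only 2.
Period 4, room 5: period 4 has {2, 3, 4, 6, 7} and room 5 has {1, 2, 4}, leaving only 5.
Period 4, room 7: period 4 has {2, 3, 4, 5, 6, 7} and room 7 has {2, 3, 4, 7}, leaving only 1.
Period 5, room 7: period 5 has {1, 2, 4, 5, 7} and room 7 has {1, 2, 3, 4, 7}, leaving only 6.
Period 2, room 7: period 2 has {1, 7} and room 7 has {1, 2, 3, 4, 6, 7}, leaving only 5.
Period 5, room 4: period 5 has {1, 2, 4, 5, 6, 7} and room 4 has {4, 7}, leaving only 3.
Period 3, room 4: period 3 has {1, 2, 4, 5, 7} and room 4 has {3, 4, 7}, leaving only 6.
Period 1, room 4: period 1 has {1, 2, 4} and room 4 has {3, 4, 6, 7}, leaving only 5.
Period 3, room 5: period 3 has {1, 2, 4, 5, 6, 7} and room 5 has {1, 2, 4, 5}, leaving only 3.
Period 2 already has {1, 5, 7} and room 5 already has {1, 2, 3, 4, 5}, so period 2, room 5 must be 6.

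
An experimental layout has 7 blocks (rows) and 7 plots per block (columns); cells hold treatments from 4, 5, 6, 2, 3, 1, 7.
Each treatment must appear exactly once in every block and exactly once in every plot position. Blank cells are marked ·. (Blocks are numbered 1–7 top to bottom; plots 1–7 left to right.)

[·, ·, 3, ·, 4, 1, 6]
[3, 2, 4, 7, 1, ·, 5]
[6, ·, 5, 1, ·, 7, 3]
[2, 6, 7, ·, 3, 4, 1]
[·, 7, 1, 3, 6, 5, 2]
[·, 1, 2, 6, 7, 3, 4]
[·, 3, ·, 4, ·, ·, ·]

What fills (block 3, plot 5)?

Block 3 already has {5, 6, 3, 1, 7} and plot 5 already has {4, 6, 3, 1, 7}, so block 3, plot 5 must be 2.

2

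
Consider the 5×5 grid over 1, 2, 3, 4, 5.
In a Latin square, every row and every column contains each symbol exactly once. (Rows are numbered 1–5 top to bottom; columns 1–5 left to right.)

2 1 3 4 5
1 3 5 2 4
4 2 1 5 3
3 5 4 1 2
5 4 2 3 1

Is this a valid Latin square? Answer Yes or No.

Yes

Each row is a permutation of the 5 symbols, and so is each column.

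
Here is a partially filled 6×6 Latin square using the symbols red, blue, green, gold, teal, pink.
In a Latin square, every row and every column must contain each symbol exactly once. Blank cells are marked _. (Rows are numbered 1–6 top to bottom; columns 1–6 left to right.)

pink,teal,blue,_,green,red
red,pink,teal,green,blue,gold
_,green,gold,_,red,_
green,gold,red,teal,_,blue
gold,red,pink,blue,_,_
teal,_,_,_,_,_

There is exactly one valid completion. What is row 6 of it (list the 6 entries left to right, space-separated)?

Row 6, column 2: row 6 has {teal} and column 2 has {red, green, gold, teal, pink}, leaving only blue.
Row 6, column 3: row 6 has {blue, teal} and column 3 has {red, blue, gold, teal, pink}, leaving only green.
Row 6, column 6: row 6 has {blue, green, teal} and column 6 has {red, blue, gold}, leaving only pink.
Row 6, column 5: row 6 has {blue, green, teal, pink} and column 5 has {red, blue, green}, leaving only gold.
Row 6, column 4: row 6 has {blue, green, gold, teal, pink} and column 4 has {blue, green, teal}, leaving only red.
So row 6 reads: teal blue green red gold pink.

teal blue green red gold pink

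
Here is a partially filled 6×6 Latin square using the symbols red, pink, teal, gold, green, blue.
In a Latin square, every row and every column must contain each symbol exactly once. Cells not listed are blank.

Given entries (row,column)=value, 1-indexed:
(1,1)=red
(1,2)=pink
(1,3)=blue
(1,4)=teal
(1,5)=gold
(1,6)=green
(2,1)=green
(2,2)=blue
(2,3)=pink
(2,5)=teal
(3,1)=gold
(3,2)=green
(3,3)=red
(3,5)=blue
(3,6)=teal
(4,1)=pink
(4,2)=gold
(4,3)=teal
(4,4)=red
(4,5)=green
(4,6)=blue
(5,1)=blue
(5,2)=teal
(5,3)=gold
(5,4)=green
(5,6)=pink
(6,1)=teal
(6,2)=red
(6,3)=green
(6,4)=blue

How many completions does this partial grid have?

Row 2, column 4: eliminating its row and column leaves {gold}.
Row 2, column 6: eliminating its row and column leaves {red, gold}.
Row 3, column 4: eliminating its row and column leaves {pink}.
Row 5, column 5: eliminating its row and column leaves {red}.
Row 6, column 5: eliminating its row and column leaves {pink}.
Row 6, column 6: eliminating its row and column leaves {gold}.
Only one assignment across all blanks avoids any row or column repeat, giving 1 completion.

1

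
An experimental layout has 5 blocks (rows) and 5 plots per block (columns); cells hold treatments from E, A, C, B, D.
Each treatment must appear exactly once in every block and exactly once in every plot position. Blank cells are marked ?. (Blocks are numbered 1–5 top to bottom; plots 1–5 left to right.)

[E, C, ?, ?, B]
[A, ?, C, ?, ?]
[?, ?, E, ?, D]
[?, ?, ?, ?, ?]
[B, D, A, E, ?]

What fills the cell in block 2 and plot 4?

Block 1, plot 3: block 1 has {E, C, B} and plot 3 has {E, A, C}, leaving only D.
Block 1, plot 4: block 1 has {E, C, B, D} and plot 4 has {E}, leaving only A.
Block 2, plot 5: block 2 has {A, C} and plot 5 has {B, D}, leaving only E.
Block 2, plot 2: block 2 has {E, A, C} and plot 2 has {C, D}, leaving only B.
Block 2 already has {E, A, C, B} and plot 4 already has {E, A}, so block 2, plot 4 must be D.

D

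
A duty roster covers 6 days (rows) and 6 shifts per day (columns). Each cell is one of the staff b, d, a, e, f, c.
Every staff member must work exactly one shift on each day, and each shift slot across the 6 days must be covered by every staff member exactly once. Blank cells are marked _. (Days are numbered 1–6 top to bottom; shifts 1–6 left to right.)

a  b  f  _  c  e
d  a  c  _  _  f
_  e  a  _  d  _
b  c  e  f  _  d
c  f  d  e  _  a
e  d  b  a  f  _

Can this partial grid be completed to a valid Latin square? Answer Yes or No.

Yes

No day or shift among the givens repeats a symbol, and propagating forced cells runs into no contradiction.
One valid completion exists (for instance, a b f d c e / d a c b e f / f e a c d b / b c e f a d / c f d e b a / e d b a f c).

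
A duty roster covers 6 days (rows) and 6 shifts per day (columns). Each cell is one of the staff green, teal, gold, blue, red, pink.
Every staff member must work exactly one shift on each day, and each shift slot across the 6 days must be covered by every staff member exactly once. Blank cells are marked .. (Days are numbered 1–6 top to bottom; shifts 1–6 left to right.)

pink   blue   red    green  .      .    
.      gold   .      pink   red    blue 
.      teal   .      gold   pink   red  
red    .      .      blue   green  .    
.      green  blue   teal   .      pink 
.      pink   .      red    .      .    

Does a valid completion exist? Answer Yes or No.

Day 4, shift 2: day 4 together with shift 2 already contain {green, teal, gold, blue, red, pink} — every symbol — so nothing can go there. The grid has no valid completion.

No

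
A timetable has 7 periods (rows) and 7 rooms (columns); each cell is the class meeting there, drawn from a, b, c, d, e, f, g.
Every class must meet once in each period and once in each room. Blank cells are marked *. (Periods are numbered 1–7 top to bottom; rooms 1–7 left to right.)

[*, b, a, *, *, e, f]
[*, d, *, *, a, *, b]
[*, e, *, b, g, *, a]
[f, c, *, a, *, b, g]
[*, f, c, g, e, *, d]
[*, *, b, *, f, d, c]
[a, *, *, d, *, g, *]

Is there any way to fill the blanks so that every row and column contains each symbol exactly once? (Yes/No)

Period 7, room 2: period 7 together with room 2 already contain {a, b, c, d, e, f, g} — every symbol — so nothing can go there. The grid has no valid completion.

No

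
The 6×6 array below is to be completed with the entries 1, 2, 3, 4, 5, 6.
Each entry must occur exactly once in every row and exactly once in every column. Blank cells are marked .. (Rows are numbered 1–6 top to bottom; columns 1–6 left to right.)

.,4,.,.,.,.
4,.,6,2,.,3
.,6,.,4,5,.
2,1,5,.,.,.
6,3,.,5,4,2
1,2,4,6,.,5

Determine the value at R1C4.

Row 2, column 2: row 2 has {2, 3, 4, 6} and column 2 has {1, 2, 3, 4, 6}, leaving only 5.
Row 2, column 5: row 2 has {2, 3, 4, 5, 6} and column 5 has {4, 5}, leaving only 1.
Row 3, column 1: row 3 has {4, 5, 6} and column 1 has {1, 2, 4, 6}, leaving only 3.
Row 1, column 1: row 1 has {4} and column 1 has {1, 2, 3, 4, 6}, leaving only 5.
Row 3, column 6: row 3 has {3, 4, 5, 6} and column 6 has {2, 3, 5}, leaving only 1.
Row 1, column 6: row 1 has {4, 5} and column 6 has {1, 2, 3, 5}, leaving only 6.
Row 3, column 3: row 3 has {1, 3, 4, 5, 6} and column 3 has {4, 5, 6}, leaving only 2.
Row 4, column 4: row 4 has {1, 2, 5} and column 4 has {2, 4, 5, 6}, leaving only 3.
Row 1 already has {4, 5, 6} and column 4 already has {2, 3, 4, 5, 6}, so row 1, column 4 must be 1.

1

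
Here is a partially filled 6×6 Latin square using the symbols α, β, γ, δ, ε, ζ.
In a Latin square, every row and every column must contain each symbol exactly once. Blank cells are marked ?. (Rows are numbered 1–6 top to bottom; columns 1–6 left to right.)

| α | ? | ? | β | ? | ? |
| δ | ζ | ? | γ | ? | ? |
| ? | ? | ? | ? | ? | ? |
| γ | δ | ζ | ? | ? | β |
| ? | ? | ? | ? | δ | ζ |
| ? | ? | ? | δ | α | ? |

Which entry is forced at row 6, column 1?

ζ

Row 4, column 5: row 4 has {β, γ, δ, ζ} and column 5 has {α, δ}, leaving only ε.
Row 2, column 5: row 2 has {γ, δ, ζ} and column 5 has {α, δ, ε}, leaving only β.
Row 4, column 4: row 4 has {β, γ, δ, ε, ζ} and column 4 has {β, γ, δ}, leaving only α.
Row 5, column 4: row 5 has {δ, ζ} and column 4 has {α, β, γ, δ}, leaving only ε.
Row 3, column 4: row 3 has {} and column 4 has {α, β, γ, δ, ε}, leaving only ζ.
Row 3, column 5: row 3 has {ζ} and column 5 has {α, β, δ, ε}, leaving only γ.
Row 1, column 5: row 1 has {α, β} and column 5 has {α, β, γ, δ, ε}, leaving only ζ.
Row 5, column 1: row 5 has {δ, ε, ζ} and column 1 has {α, γ, δ}, leaving only β.
Row 3, column 1: row 3 has {γ, ζ} and column 1 has {α, β, γ, δ}, leaving only ε.
Row 6 already has {α, δ} and column 1 already has {α, β, γ, δ, ε}, so row 6, column 1 must be ζ.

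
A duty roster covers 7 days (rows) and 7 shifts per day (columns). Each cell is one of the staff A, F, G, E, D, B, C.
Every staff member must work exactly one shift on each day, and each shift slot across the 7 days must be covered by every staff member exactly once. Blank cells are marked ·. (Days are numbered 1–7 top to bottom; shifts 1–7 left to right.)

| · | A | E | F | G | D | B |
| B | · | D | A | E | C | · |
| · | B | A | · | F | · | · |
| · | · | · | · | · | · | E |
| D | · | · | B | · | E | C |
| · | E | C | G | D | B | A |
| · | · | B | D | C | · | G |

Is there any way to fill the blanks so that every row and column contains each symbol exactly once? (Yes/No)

Day 1, shift 1: day 1 has {A, F, G, E, D, B} and shift 1 has {D, B}, so it must be C.
Day 2, shift 7: day 2 has {A, E, D, B, C} and shift 7 has {A, G, E, B, C}, so it must be F.
Day 2, shift 2: day 2 has {A, F, E, D, B, C} and shift 2 has {A, E, B}, so it must be G.
Day 3, shift 6: day 3 has {A, F, B} and shift 6 has {E, D, B, C}, so it must be G.
Day 3, shift 1: day 3 has {A, F, G, B} and shift 1 has {D, B, C}, so it must be E.
Day 3, shift 4: day 3 has {A, F, G, E, B} and shift 4 has {A, F, G, D, B}, so it must be C.
Now day 4, shift 4: day 4 together with shift 4 already contain {A, F, G, E, D, B, C} — every symbol — so nothing can go there. The grid has no valid completion.

No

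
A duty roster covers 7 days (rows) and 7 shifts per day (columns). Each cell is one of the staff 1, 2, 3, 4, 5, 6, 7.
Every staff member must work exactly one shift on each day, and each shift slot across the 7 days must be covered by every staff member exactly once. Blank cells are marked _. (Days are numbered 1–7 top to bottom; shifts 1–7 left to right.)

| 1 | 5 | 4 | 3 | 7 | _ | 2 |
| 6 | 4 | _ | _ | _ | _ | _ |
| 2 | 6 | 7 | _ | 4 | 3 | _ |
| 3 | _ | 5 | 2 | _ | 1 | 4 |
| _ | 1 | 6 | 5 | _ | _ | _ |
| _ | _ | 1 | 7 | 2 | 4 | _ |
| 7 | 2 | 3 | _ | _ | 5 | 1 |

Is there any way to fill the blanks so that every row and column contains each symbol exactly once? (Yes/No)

Day 1, shift 6: day 1 has {1, 2, 3, 4, 5, 7} and shift 6 has {1, 3, 4, 5}, so it must be 6.
Day 2, shift 3: day 2 has {4, 6} and shift 3 has {1, 3, 4, 5, 6, 7}, so it must be 2.
Day 2, shift 4: day 2 has {2, 4, 6} and shift 4 has {2, 3, 5, 7}, so it must be 1.
Now day 3, shift 4: day 3 together with shift 4 already contain {1, 2, 3, 4, 5, 6, 7} — every symbol — so nothing can go there. The grid has no valid completion.

No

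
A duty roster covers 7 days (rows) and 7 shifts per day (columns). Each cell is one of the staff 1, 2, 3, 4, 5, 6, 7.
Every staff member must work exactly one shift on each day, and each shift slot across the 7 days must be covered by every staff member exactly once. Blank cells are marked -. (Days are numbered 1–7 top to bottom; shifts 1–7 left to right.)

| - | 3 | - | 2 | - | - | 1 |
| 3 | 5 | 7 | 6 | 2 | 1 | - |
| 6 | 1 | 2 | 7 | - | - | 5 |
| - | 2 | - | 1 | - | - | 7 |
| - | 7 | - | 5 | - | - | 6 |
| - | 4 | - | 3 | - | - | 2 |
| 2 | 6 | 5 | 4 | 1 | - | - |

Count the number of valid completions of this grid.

8

Day 1, shift 1: eliminating its day and shift leaves {4, 5, 7}.
Day 1, shift 3: eliminating its day and shift leaves {4, 6}.
Day 1, shift 5: eliminating its day and shift leaves {4, 5, 6, 7}.
Day 1, shift 6: eliminating its day and shift leaves {4, 5, 6, 7}.
Day 2, shift 7: eliminating its day and shift leaves {4}.
Day 3, shift 5: eliminating its day and shift leaves {3, 4}.
Day 3, shift 6: eliminating its day and shift leaves {3, 4}.
Day 4, shift 1: eliminating its day and shift leaves {4, 5}.
Day 4, shift 3: eliminating its day and shift leaves {3, 4, 6}.
Day 4, shift 5: eliminating its day and shift leaves {3, 4, 5, 6}.
Day 4, shift 6: eliminating its day and shift leaves {3, 4, 5, 6}.
Day 5, shift 1: eliminating its day and shift leaves {1, 4}.
Day 5, shift 3: eliminating its day and shift leaves {1, 3, 4}.
Day 5, shift 5: eliminating its day and shift leaves {3, 4}.
Day 5, shift 6: eliminating its day and shift leaves {2, 3, 4}.
Day 6, shift 1: eliminating its day and shift leaves {1, 5, 7}.
Day 6, shift 3: eliminating its day and shift leaves {1, 6}.
Day 6, shift 5: eliminating its day and shift leaves {5, 6, 7}.
Day 6, shift 6: eliminating its day and shift leaves {5, 6, 7}.
Day 7, shift 6: eliminating its day and shift leaves {3, 7}.
Day 7, shift 7: eliminating its day and shift leaves {3}.
Enumerating the assignments across these blanks that avoid any day or shift repeat gives 8 completions.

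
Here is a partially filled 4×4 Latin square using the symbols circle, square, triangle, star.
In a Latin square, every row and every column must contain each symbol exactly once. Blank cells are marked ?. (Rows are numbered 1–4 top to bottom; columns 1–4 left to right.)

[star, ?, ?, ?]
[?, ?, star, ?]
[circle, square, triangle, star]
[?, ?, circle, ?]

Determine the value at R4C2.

Row 1, column 3: row 1 has {star} and column 3 has {circle, triangle, star}, leaving only square.
Row 4, column 2 is narrowed to {triangle, star}.
If it were triangle, then row 2, column 2 would be left with no valid symbol.
So row 4, column 2 must be star.

star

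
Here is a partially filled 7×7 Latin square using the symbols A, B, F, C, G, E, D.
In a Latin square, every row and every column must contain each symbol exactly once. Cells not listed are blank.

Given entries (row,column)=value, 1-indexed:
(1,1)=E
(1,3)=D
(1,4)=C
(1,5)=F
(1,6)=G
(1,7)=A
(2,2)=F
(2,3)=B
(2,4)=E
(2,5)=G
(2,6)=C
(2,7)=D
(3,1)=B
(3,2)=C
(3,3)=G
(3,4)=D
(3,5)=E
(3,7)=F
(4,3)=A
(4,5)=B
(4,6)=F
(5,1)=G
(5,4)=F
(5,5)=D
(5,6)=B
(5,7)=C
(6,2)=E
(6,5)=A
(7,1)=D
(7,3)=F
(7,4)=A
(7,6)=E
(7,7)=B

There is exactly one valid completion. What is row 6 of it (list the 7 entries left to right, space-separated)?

Row 6, column 3: row 6 has {A, E} and column 3 has {A, B, F, G, D}, leaving only C.
Row 6, column 1: row 6 has {A, C, E} and column 1 has {B, G, E, D}, leaving only F.
Row 6, column 6: row 6 has {A, F, C, E} and column 6 has {B, F, C, G, E}, leaving only D.
Row 6, column 7: row 6 has {A, F, C, E, D} and column 7 has {A, B, F, C, D}, leaving only G.
Row 6, column 4: row 6 has {A, F, C, G, E, D} and column 4 has {A, F, C, E, D}, leaving only B.
So row 6 reads: F E C B A D G.

F E C B A D G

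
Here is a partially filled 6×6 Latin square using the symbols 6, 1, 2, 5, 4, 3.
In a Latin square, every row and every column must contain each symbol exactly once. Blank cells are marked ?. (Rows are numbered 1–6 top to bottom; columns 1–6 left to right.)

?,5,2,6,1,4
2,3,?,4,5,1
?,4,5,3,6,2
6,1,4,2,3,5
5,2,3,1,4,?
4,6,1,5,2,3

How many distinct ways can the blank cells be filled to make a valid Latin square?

1

Row 1, column 1: eliminating its row and column leaves {3}.
Row 2, column 3: eliminating its row and column leaves {6}.
Row 3, column 1: eliminating its row and column leaves {1}.
Row 5, column 6: eliminating its row and column leaves {6}.
Only one assignment across all blanks avoids any row or column repeat, giving 1 completion.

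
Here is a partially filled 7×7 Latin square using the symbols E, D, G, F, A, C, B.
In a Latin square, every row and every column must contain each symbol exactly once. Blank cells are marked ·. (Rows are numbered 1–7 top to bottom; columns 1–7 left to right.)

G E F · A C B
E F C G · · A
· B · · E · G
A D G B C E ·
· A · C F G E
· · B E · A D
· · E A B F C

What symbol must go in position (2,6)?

B

Row 1, column 4: row 1 has {E, G, F, A, C, B} and column 4 has {E, G, A, C, B}, leaving only D.
Row 2, column 5: row 2 has {E, G, F, A, C} and column 5 has {E, F, A, C, B}, leaving only D.
Row 2 already has {E, D, G, F, A, C} and column 6 already has {E, G, F, A, C}, so row 2, column 6 must be B.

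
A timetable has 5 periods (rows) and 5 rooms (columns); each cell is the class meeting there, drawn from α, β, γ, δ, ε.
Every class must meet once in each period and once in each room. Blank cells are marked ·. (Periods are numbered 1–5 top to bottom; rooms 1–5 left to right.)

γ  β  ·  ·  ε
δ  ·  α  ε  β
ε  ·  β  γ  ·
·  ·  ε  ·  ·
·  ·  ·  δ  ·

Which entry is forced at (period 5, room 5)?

α

Period 1, room 3: period 1 has {β, γ, ε} and room 3 has {α, β, ε}, leaving only δ.
Period 1, room 4: period 1 has {β, γ, δ, ε} and room 4 has {γ, δ, ε}, leaving only α.
Period 2, room 2: period 2 has {α, β, δ, ε} and room 2 has {β}, leaving only γ.
Period 4, room 4: period 4 has {ε} and room 4 has {α, γ, δ, ε}, leaving only β.
Period 4, room 1: period 4 has {β, ε} and room 1 has {γ, δ, ε}, leaving only α.
Period 4, room 2: period 4 has {α, β, ε} and room 2 has {β, γ}, leaving only δ.
Period 3, room 2: period 3 has {β, γ, ε} and room 2 has {β, γ, δ}, leaving only α.
Period 3, room 5: period 3 has {α, β, γ, ε} and room 5 has {β, ε}, leaving only δ.
Period 4, room 5: period 4 has {α, β, δ, ε} and room 5 has {β, δ, ε}, leaving only γ.
Period 5 already has {δ} and room 5 already has {β, γ, δ, ε}, so period 5, room 5 must be α.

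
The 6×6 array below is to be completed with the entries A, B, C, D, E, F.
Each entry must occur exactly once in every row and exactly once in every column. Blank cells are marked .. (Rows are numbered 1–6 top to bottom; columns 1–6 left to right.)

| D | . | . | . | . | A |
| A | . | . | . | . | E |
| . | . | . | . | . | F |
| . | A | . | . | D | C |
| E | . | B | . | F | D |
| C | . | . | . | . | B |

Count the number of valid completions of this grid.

14

Row 1, column 2: eliminating its row and column leaves {B, C, E, F}.
Row 1, column 3: eliminating its row and column leaves {C, E, F}.
Row 1, column 4: eliminating its row and column leaves {B, C, E, F}.
Row 1, column 5: eliminating its row and column leaves {B, C, E}.
Row 2, column 2: eliminating its row and column leaves {B, C, D, F}.
Row 2, column 3: eliminating its row and column leaves {C, D, F}.
Row 2, column 4: eliminating its row and column leaves {B, C, D, F}.
Row 2, column 5: eliminating its row and column leaves {B, C}.
Row 3, column 1: eliminating its row and column leaves {B}.
Row 3, column 2: eliminating its row and column leaves {B, C, D, E}.
Row 3, column 3: eliminating its row and column leaves {A, C, D, E}.
Row 3, column 4: eliminating its row and column leaves {A, B, C, D, E}.
Row 3, column 5: eliminating its row and column leaves {A, B, C, E}.
Row 4, column 1: eliminating its row and column leaves {B, F}.
Row 4, column 3: eliminating its row and column leaves {E, F}.
Row 4, column 4: eliminating its row and column leaves {B, E, F}.
Row 5, column 2: eliminating its row and column leaves {C}.
Row 5, column 4: eliminating its row and column leaves {A, C}.
Row 6, column 2: eliminating its row and column leaves {D, E, F}.
Row 6, column 3: eliminating its row and column leaves {A, D, E, F}.
Row 6, column 4: eliminating its row and column leaves {A, D, E, F}.
Row 6, column 5: eliminating its row and column leaves {A, E}.
Enumerating the assignments across these blanks that avoid any row or column repeat gives 14 completions.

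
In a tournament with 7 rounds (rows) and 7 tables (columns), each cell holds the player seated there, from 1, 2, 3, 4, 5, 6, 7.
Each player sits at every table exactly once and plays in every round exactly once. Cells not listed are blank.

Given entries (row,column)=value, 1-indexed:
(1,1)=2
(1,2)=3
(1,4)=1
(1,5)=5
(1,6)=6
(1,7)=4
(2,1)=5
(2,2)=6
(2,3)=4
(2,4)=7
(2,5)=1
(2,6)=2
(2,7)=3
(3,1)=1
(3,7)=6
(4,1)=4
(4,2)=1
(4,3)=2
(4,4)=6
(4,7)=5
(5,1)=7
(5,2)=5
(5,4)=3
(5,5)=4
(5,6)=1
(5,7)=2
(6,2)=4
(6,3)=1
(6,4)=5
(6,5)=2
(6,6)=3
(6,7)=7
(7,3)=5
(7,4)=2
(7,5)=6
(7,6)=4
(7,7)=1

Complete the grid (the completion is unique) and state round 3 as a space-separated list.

1 2 3 4 7 5 6

Round 3, table 4: round 3 has {1, 6} and table 4 has {1, 2, 3, 5, 6, 7}, leaving only 4.
Round 1, table 3: round 1 has {1, 2, 3, 4, 5, 6} and table 3 has {1, 2, 4, 5}, leaving only 7.
Round 3, table 3: round 3 has {1, 4, 6} and table 3 has {1, 2, 4, 5, 7}, leaving only 3.
Round 3, table 5: round 3 has {1, 3, 4, 6} and table 5 has {1, 2, 4, 5, 6}, leaving only 7.
Round 3, table 2: round 3 has {1, 3, 4, 6, 7} and table 2 has {1, 3, 4, 5, 6}, leaving only 2.
Round 3, table 6: round 3 has {1, 2, 3, 4, 6, 7} and table 6 has {1, 2, 3, 4, 6}, leaving only 5.
So round 3 reads: 1 2 3 4 7 5 6.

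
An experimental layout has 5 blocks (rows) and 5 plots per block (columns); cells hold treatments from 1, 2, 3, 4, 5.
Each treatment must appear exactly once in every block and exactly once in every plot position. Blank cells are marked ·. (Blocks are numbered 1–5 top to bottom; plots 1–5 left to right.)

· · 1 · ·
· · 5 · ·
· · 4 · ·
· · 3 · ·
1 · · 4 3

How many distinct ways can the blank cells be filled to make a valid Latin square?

Block 1, plot 1: eliminating its block and plot leaves {2, 3, 4, 5}.
Block 1, plot 2: eliminating its block and plot leaves {2, 3, 4, 5}.
Block 1, plot 4: eliminating its block and plot leaves {2, 3, 5}.
Block 1, plot 5: eliminating its block and plot leaves {2, 4, 5}.
Block 2, plot 1: eliminating its block and plot leaves {2, 3, 4}.
Block 2, plot 2: eliminating its block and plot leaves {1, 2, 3, 4}.
Block 2, plot 4: eliminating its block and plot leaves {1, 2, 3}.
Block 2, plot 5: eliminating its block and plot leaves {1, 2, 4}.
Block 3, plot 1: eliminating its block and plot leaves {2, 3, 5}.
Block 3, plot 2: eliminating its block and plot leaves {1, 2, 3, 5}.
Block 3, plot 4: eliminating its block and plot leaves {1, 2, 3, 5}.
Block 3, plot 5: eliminating its block and plot leaves {1, 2, 5}.
Block 4, plot 1: eliminating its block and plot leaves {2, 4, 5}.
Block 4, plot 2: eliminating its block and plot leaves {1, 2, 4, 5}.
Block 4, plot 4: eliminating its block and plot leaves {1, 2, 5}.
Block 4, plot 5: eliminating its block and plot leaves {1, 2, 4, 5}.
Block 5, plot 2: eliminating its block and plot leaves {2, 5}.
Block 5, plot 3: eliminating its block and plot leaves {2}.
Enumerating the assignments across these blanks that avoid any block or plot repeat gives 56 completions.

56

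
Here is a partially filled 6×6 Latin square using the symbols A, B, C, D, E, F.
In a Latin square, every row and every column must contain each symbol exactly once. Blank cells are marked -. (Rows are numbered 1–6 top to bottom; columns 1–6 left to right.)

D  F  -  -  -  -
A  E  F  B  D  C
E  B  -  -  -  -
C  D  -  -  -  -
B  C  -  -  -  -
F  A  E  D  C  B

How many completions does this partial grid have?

Row 1, column 3: eliminating its row and column leaves {A, B, C}.
Row 1, column 4: eliminating its row and column leaves {A, C, E}.
Row 1, column 5: eliminating its row and column leaves {A, B, E}.
Row 1, column 6: eliminating its row and column leaves {A, E}.
Row 3, column 3: eliminating its row and column leaves {A, C, D}.
Row 3, column 4: eliminating its row and column leaves {A, C, F}.
Row 3, column 5: eliminating its row and column leaves {A, F}.
Row 3, column 6: eliminating its row and column leaves {A, D, F}.
Row 4, column 3: eliminating its row and column leaves {A, B}.
Row 4, column 4: eliminating its row and column leaves {A, E, F}.
Row 4, column 5: eliminating its row and column leaves {A, B, E, F}.
Row 4, column 6: eliminating its row and column leaves {A, E, F}.
Row 5, column 3: eliminating its row and column leaves {A, D}.
Row 5, column 4: eliminating its row and column leaves {A, E, F}.
Row 5, column 5: eliminating its row and column leaves {A, E, F}.
Row 5, column 6: eliminating its row and column leaves {A, D, E, F}.
Enumerating the assignments across these blanks that avoid any row or column repeat gives 16 completions.

16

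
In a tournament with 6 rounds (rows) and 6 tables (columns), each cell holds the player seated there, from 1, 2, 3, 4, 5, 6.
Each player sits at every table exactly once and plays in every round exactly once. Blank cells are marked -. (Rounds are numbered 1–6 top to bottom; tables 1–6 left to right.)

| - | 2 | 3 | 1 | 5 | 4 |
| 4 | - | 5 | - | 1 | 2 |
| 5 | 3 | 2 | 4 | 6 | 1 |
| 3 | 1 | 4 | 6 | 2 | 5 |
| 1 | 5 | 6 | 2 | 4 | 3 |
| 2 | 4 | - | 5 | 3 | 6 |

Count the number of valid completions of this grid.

Round 1, table 1: eliminating its round and table leaves {6}.
Round 2, table 2: eliminating its round and table leaves {6}.
Round 2, table 4: eliminating its round and table leaves {3}.
Round 6, table 3: eliminating its round and table leaves {1}.
Only one assignment across all blanks avoids any round or table repeat, giving 1 completion.

1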